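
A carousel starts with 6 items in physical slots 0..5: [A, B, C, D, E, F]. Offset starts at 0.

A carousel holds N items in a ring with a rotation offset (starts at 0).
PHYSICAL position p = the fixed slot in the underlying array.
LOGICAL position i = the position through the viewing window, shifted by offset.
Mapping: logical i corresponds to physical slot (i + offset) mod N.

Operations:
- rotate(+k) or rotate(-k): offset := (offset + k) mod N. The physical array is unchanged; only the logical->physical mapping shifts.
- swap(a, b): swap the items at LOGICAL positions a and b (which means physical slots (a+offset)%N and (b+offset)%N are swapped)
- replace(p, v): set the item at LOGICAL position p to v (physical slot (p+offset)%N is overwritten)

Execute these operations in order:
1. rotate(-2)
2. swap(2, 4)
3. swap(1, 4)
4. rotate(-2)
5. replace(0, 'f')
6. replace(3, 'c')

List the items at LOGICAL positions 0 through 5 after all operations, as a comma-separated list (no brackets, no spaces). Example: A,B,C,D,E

Answer: f,D,E,c,C,B

Derivation:
After op 1 (rotate(-2)): offset=4, physical=[A,B,C,D,E,F], logical=[E,F,A,B,C,D]
After op 2 (swap(2, 4)): offset=4, physical=[C,B,A,D,E,F], logical=[E,F,C,B,A,D]
After op 3 (swap(1, 4)): offset=4, physical=[C,B,F,D,E,A], logical=[E,A,C,B,F,D]
After op 4 (rotate(-2)): offset=2, physical=[C,B,F,D,E,A], logical=[F,D,E,A,C,B]
After op 5 (replace(0, 'f')): offset=2, physical=[C,B,f,D,E,A], logical=[f,D,E,A,C,B]
After op 6 (replace(3, 'c')): offset=2, physical=[C,B,f,D,E,c], logical=[f,D,E,c,C,B]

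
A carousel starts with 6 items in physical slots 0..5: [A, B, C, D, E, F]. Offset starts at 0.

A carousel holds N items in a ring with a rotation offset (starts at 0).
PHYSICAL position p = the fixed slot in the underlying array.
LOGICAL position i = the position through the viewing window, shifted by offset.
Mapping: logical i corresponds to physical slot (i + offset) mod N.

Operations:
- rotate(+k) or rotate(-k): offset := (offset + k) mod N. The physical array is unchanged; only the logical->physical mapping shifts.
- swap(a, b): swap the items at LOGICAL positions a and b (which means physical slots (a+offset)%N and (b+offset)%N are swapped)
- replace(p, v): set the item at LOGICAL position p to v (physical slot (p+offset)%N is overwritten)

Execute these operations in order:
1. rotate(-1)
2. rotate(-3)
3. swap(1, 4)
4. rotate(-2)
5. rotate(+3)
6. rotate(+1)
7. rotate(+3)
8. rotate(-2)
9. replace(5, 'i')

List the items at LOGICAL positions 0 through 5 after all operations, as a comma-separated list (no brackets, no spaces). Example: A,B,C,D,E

After op 1 (rotate(-1)): offset=5, physical=[A,B,C,D,E,F], logical=[F,A,B,C,D,E]
After op 2 (rotate(-3)): offset=2, physical=[A,B,C,D,E,F], logical=[C,D,E,F,A,B]
After op 3 (swap(1, 4)): offset=2, physical=[D,B,C,A,E,F], logical=[C,A,E,F,D,B]
After op 4 (rotate(-2)): offset=0, physical=[D,B,C,A,E,F], logical=[D,B,C,A,E,F]
After op 5 (rotate(+3)): offset=3, physical=[D,B,C,A,E,F], logical=[A,E,F,D,B,C]
After op 6 (rotate(+1)): offset=4, physical=[D,B,C,A,E,F], logical=[E,F,D,B,C,A]
After op 7 (rotate(+3)): offset=1, physical=[D,B,C,A,E,F], logical=[B,C,A,E,F,D]
After op 8 (rotate(-2)): offset=5, physical=[D,B,C,A,E,F], logical=[F,D,B,C,A,E]
After op 9 (replace(5, 'i')): offset=5, physical=[D,B,C,A,i,F], logical=[F,D,B,C,A,i]

Answer: F,D,B,C,A,i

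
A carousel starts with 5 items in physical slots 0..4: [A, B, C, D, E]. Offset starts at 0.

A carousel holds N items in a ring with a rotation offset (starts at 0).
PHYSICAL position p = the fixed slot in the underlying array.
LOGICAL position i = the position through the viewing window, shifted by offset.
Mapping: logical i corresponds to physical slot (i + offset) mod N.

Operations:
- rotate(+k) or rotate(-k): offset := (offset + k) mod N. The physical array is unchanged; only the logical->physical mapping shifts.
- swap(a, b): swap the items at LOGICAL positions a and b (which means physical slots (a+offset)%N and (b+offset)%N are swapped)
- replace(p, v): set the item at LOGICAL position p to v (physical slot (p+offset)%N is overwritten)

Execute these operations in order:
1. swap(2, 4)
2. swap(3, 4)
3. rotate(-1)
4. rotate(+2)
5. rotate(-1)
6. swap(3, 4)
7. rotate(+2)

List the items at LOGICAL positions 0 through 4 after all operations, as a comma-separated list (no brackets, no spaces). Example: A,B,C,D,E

After op 1 (swap(2, 4)): offset=0, physical=[A,B,E,D,C], logical=[A,B,E,D,C]
After op 2 (swap(3, 4)): offset=0, physical=[A,B,E,C,D], logical=[A,B,E,C,D]
After op 3 (rotate(-1)): offset=4, physical=[A,B,E,C,D], logical=[D,A,B,E,C]
After op 4 (rotate(+2)): offset=1, physical=[A,B,E,C,D], logical=[B,E,C,D,A]
After op 5 (rotate(-1)): offset=0, physical=[A,B,E,C,D], logical=[A,B,E,C,D]
After op 6 (swap(3, 4)): offset=0, physical=[A,B,E,D,C], logical=[A,B,E,D,C]
After op 7 (rotate(+2)): offset=2, physical=[A,B,E,D,C], logical=[E,D,C,A,B]

Answer: E,D,C,A,B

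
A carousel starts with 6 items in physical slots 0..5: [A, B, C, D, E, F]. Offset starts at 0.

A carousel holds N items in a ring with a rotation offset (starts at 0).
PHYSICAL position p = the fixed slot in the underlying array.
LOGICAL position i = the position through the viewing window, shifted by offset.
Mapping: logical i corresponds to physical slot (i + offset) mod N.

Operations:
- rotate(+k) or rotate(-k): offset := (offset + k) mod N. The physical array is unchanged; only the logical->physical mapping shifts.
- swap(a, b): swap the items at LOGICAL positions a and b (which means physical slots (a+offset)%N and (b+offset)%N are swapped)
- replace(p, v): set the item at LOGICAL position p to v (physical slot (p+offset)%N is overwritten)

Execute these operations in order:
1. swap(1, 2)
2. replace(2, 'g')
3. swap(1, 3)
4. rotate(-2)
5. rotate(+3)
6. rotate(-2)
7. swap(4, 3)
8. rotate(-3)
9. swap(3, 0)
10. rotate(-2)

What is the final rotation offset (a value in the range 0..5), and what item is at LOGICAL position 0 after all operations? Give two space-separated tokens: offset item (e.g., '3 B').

Answer: 0 A

Derivation:
After op 1 (swap(1, 2)): offset=0, physical=[A,C,B,D,E,F], logical=[A,C,B,D,E,F]
After op 2 (replace(2, 'g')): offset=0, physical=[A,C,g,D,E,F], logical=[A,C,g,D,E,F]
After op 3 (swap(1, 3)): offset=0, physical=[A,D,g,C,E,F], logical=[A,D,g,C,E,F]
After op 4 (rotate(-2)): offset=4, physical=[A,D,g,C,E,F], logical=[E,F,A,D,g,C]
After op 5 (rotate(+3)): offset=1, physical=[A,D,g,C,E,F], logical=[D,g,C,E,F,A]
After op 6 (rotate(-2)): offset=5, physical=[A,D,g,C,E,F], logical=[F,A,D,g,C,E]
After op 7 (swap(4, 3)): offset=5, physical=[A,D,C,g,E,F], logical=[F,A,D,C,g,E]
After op 8 (rotate(-3)): offset=2, physical=[A,D,C,g,E,F], logical=[C,g,E,F,A,D]
After op 9 (swap(3, 0)): offset=2, physical=[A,D,F,g,E,C], logical=[F,g,E,C,A,D]
After op 10 (rotate(-2)): offset=0, physical=[A,D,F,g,E,C], logical=[A,D,F,g,E,C]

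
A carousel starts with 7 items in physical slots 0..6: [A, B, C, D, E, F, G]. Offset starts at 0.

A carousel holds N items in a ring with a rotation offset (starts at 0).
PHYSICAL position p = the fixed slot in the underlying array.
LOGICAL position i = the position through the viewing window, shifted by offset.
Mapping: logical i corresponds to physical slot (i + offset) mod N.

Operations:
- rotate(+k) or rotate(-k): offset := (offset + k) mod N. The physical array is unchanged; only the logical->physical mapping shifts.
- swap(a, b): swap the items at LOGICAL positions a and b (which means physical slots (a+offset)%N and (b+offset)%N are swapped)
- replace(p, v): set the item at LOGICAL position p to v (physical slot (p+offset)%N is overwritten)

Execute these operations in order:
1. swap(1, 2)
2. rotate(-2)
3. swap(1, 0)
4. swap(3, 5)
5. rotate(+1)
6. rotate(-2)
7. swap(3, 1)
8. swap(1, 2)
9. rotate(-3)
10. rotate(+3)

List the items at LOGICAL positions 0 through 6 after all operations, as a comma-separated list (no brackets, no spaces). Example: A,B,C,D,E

After op 1 (swap(1, 2)): offset=0, physical=[A,C,B,D,E,F,G], logical=[A,C,B,D,E,F,G]
After op 2 (rotate(-2)): offset=5, physical=[A,C,B,D,E,F,G], logical=[F,G,A,C,B,D,E]
After op 3 (swap(1, 0)): offset=5, physical=[A,C,B,D,E,G,F], logical=[G,F,A,C,B,D,E]
After op 4 (swap(3, 5)): offset=5, physical=[A,D,B,C,E,G,F], logical=[G,F,A,D,B,C,E]
After op 5 (rotate(+1)): offset=6, physical=[A,D,B,C,E,G,F], logical=[F,A,D,B,C,E,G]
After op 6 (rotate(-2)): offset=4, physical=[A,D,B,C,E,G,F], logical=[E,G,F,A,D,B,C]
After op 7 (swap(3, 1)): offset=4, physical=[G,D,B,C,E,A,F], logical=[E,A,F,G,D,B,C]
After op 8 (swap(1, 2)): offset=4, physical=[G,D,B,C,E,F,A], logical=[E,F,A,G,D,B,C]
After op 9 (rotate(-3)): offset=1, physical=[G,D,B,C,E,F,A], logical=[D,B,C,E,F,A,G]
After op 10 (rotate(+3)): offset=4, physical=[G,D,B,C,E,F,A], logical=[E,F,A,G,D,B,C]

Answer: E,F,A,G,D,B,C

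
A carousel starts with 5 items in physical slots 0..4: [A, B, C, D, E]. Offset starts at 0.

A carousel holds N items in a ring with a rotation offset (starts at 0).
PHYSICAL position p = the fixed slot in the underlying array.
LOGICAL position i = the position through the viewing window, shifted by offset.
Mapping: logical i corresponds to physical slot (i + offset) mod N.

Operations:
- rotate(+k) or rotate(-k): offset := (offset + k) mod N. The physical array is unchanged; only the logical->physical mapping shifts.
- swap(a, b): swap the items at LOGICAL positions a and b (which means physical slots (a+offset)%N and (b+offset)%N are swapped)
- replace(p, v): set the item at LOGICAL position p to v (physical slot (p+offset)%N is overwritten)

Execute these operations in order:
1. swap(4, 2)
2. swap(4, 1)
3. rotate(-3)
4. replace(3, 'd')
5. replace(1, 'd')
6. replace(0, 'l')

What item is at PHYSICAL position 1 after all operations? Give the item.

After op 1 (swap(4, 2)): offset=0, physical=[A,B,E,D,C], logical=[A,B,E,D,C]
After op 2 (swap(4, 1)): offset=0, physical=[A,C,E,D,B], logical=[A,C,E,D,B]
After op 3 (rotate(-3)): offset=2, physical=[A,C,E,D,B], logical=[E,D,B,A,C]
After op 4 (replace(3, 'd')): offset=2, physical=[d,C,E,D,B], logical=[E,D,B,d,C]
After op 5 (replace(1, 'd')): offset=2, physical=[d,C,E,d,B], logical=[E,d,B,d,C]
After op 6 (replace(0, 'l')): offset=2, physical=[d,C,l,d,B], logical=[l,d,B,d,C]

Answer: C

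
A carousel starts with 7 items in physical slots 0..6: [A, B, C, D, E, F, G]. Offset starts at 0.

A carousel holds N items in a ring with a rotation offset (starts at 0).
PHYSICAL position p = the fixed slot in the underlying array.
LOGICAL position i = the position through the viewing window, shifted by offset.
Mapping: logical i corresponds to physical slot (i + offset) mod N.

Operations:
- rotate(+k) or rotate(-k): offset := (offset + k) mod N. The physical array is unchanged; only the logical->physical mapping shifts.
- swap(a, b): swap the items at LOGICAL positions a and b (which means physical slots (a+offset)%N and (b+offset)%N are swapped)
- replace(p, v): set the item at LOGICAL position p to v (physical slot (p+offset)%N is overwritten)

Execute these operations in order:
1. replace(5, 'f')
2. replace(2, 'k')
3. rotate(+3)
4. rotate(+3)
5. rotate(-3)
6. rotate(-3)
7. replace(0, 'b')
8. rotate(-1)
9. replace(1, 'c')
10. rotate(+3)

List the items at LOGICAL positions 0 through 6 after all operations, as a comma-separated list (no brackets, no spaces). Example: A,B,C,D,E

Answer: k,D,E,f,G,c,B

Derivation:
After op 1 (replace(5, 'f')): offset=0, physical=[A,B,C,D,E,f,G], logical=[A,B,C,D,E,f,G]
After op 2 (replace(2, 'k')): offset=0, physical=[A,B,k,D,E,f,G], logical=[A,B,k,D,E,f,G]
After op 3 (rotate(+3)): offset=3, physical=[A,B,k,D,E,f,G], logical=[D,E,f,G,A,B,k]
After op 4 (rotate(+3)): offset=6, physical=[A,B,k,D,E,f,G], logical=[G,A,B,k,D,E,f]
After op 5 (rotate(-3)): offset=3, physical=[A,B,k,D,E,f,G], logical=[D,E,f,G,A,B,k]
After op 6 (rotate(-3)): offset=0, physical=[A,B,k,D,E,f,G], logical=[A,B,k,D,E,f,G]
After op 7 (replace(0, 'b')): offset=0, physical=[b,B,k,D,E,f,G], logical=[b,B,k,D,E,f,G]
After op 8 (rotate(-1)): offset=6, physical=[b,B,k,D,E,f,G], logical=[G,b,B,k,D,E,f]
After op 9 (replace(1, 'c')): offset=6, physical=[c,B,k,D,E,f,G], logical=[G,c,B,k,D,E,f]
After op 10 (rotate(+3)): offset=2, physical=[c,B,k,D,E,f,G], logical=[k,D,E,f,G,c,B]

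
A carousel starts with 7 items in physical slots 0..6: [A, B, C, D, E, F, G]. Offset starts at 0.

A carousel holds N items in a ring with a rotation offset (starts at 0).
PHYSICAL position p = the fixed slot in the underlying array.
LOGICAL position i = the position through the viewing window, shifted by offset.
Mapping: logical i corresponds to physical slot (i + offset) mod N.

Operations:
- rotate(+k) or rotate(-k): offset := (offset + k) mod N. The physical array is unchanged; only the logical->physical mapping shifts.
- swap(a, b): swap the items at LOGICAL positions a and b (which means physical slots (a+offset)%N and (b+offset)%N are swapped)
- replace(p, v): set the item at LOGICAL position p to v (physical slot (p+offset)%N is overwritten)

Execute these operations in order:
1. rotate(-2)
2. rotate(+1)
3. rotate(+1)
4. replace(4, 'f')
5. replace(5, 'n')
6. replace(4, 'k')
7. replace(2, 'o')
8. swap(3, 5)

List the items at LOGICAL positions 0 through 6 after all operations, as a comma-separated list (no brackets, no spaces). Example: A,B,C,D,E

After op 1 (rotate(-2)): offset=5, physical=[A,B,C,D,E,F,G], logical=[F,G,A,B,C,D,E]
After op 2 (rotate(+1)): offset=6, physical=[A,B,C,D,E,F,G], logical=[G,A,B,C,D,E,F]
After op 3 (rotate(+1)): offset=0, physical=[A,B,C,D,E,F,G], logical=[A,B,C,D,E,F,G]
After op 4 (replace(4, 'f')): offset=0, physical=[A,B,C,D,f,F,G], logical=[A,B,C,D,f,F,G]
After op 5 (replace(5, 'n')): offset=0, physical=[A,B,C,D,f,n,G], logical=[A,B,C,D,f,n,G]
After op 6 (replace(4, 'k')): offset=0, physical=[A,B,C,D,k,n,G], logical=[A,B,C,D,k,n,G]
After op 7 (replace(2, 'o')): offset=0, physical=[A,B,o,D,k,n,G], logical=[A,B,o,D,k,n,G]
After op 8 (swap(3, 5)): offset=0, physical=[A,B,o,n,k,D,G], logical=[A,B,o,n,k,D,G]

Answer: A,B,o,n,k,D,G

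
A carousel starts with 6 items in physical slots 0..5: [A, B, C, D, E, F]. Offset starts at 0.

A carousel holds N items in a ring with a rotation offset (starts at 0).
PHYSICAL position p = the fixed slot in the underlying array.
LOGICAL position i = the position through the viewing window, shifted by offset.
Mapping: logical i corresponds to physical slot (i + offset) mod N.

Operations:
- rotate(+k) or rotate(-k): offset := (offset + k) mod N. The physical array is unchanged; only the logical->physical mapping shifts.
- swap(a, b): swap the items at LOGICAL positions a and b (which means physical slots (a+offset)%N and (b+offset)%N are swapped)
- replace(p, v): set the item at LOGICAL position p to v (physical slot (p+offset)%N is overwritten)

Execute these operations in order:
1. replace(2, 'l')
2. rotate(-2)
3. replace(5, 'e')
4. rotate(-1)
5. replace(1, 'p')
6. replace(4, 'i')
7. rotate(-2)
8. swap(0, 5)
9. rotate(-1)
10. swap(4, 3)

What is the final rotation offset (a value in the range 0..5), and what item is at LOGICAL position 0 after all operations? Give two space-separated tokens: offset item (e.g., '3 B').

After op 1 (replace(2, 'l')): offset=0, physical=[A,B,l,D,E,F], logical=[A,B,l,D,E,F]
After op 2 (rotate(-2)): offset=4, physical=[A,B,l,D,E,F], logical=[E,F,A,B,l,D]
After op 3 (replace(5, 'e')): offset=4, physical=[A,B,l,e,E,F], logical=[E,F,A,B,l,e]
After op 4 (rotate(-1)): offset=3, physical=[A,B,l,e,E,F], logical=[e,E,F,A,B,l]
After op 5 (replace(1, 'p')): offset=3, physical=[A,B,l,e,p,F], logical=[e,p,F,A,B,l]
After op 6 (replace(4, 'i')): offset=3, physical=[A,i,l,e,p,F], logical=[e,p,F,A,i,l]
After op 7 (rotate(-2)): offset=1, physical=[A,i,l,e,p,F], logical=[i,l,e,p,F,A]
After op 8 (swap(0, 5)): offset=1, physical=[i,A,l,e,p,F], logical=[A,l,e,p,F,i]
After op 9 (rotate(-1)): offset=0, physical=[i,A,l,e,p,F], logical=[i,A,l,e,p,F]
After op 10 (swap(4, 3)): offset=0, physical=[i,A,l,p,e,F], logical=[i,A,l,p,e,F]

Answer: 0 i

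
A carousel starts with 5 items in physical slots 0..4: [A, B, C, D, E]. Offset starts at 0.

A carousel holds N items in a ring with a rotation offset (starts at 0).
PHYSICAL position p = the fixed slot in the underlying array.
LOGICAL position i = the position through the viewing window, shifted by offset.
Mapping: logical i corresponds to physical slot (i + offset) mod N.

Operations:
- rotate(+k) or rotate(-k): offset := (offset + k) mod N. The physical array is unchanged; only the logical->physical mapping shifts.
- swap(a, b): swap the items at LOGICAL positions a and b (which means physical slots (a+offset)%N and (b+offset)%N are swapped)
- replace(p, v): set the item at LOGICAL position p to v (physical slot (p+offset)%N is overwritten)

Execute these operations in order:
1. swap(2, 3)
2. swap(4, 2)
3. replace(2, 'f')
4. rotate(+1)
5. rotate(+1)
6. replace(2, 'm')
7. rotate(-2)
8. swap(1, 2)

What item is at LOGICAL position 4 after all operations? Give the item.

After op 1 (swap(2, 3)): offset=0, physical=[A,B,D,C,E], logical=[A,B,D,C,E]
After op 2 (swap(4, 2)): offset=0, physical=[A,B,E,C,D], logical=[A,B,E,C,D]
After op 3 (replace(2, 'f')): offset=0, physical=[A,B,f,C,D], logical=[A,B,f,C,D]
After op 4 (rotate(+1)): offset=1, physical=[A,B,f,C,D], logical=[B,f,C,D,A]
After op 5 (rotate(+1)): offset=2, physical=[A,B,f,C,D], logical=[f,C,D,A,B]
After op 6 (replace(2, 'm')): offset=2, physical=[A,B,f,C,m], logical=[f,C,m,A,B]
After op 7 (rotate(-2)): offset=0, physical=[A,B,f,C,m], logical=[A,B,f,C,m]
After op 8 (swap(1, 2)): offset=0, physical=[A,f,B,C,m], logical=[A,f,B,C,m]

Answer: m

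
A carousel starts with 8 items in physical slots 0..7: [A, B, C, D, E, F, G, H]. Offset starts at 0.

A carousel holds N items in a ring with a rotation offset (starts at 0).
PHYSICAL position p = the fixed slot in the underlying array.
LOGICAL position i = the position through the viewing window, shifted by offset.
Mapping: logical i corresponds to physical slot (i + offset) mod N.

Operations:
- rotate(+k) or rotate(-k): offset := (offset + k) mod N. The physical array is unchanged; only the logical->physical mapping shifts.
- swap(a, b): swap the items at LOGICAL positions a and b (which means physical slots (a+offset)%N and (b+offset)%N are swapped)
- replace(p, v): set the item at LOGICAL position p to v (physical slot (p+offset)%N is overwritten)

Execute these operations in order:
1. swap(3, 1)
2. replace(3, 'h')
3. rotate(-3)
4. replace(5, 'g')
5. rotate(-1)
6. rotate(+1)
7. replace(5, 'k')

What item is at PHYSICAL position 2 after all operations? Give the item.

After op 1 (swap(3, 1)): offset=0, physical=[A,D,C,B,E,F,G,H], logical=[A,D,C,B,E,F,G,H]
After op 2 (replace(3, 'h')): offset=0, physical=[A,D,C,h,E,F,G,H], logical=[A,D,C,h,E,F,G,H]
After op 3 (rotate(-3)): offset=5, physical=[A,D,C,h,E,F,G,H], logical=[F,G,H,A,D,C,h,E]
After op 4 (replace(5, 'g')): offset=5, physical=[A,D,g,h,E,F,G,H], logical=[F,G,H,A,D,g,h,E]
After op 5 (rotate(-1)): offset=4, physical=[A,D,g,h,E,F,G,H], logical=[E,F,G,H,A,D,g,h]
After op 6 (rotate(+1)): offset=5, physical=[A,D,g,h,E,F,G,H], logical=[F,G,H,A,D,g,h,E]
After op 7 (replace(5, 'k')): offset=5, physical=[A,D,k,h,E,F,G,H], logical=[F,G,H,A,D,k,h,E]

Answer: k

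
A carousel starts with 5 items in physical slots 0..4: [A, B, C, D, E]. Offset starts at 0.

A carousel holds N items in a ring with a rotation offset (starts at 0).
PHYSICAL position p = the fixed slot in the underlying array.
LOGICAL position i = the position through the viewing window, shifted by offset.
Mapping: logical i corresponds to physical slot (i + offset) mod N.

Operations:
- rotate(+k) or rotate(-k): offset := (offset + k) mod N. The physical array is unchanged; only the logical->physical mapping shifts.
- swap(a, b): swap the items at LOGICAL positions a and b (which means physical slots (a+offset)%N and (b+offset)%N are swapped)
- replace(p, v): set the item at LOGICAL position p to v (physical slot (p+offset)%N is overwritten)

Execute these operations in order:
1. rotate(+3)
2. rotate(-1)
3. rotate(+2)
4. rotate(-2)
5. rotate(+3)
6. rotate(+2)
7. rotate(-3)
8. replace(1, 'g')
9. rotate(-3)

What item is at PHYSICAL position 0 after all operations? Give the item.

After op 1 (rotate(+3)): offset=3, physical=[A,B,C,D,E], logical=[D,E,A,B,C]
After op 2 (rotate(-1)): offset=2, physical=[A,B,C,D,E], logical=[C,D,E,A,B]
After op 3 (rotate(+2)): offset=4, physical=[A,B,C,D,E], logical=[E,A,B,C,D]
After op 4 (rotate(-2)): offset=2, physical=[A,B,C,D,E], logical=[C,D,E,A,B]
After op 5 (rotate(+3)): offset=0, physical=[A,B,C,D,E], logical=[A,B,C,D,E]
After op 6 (rotate(+2)): offset=2, physical=[A,B,C,D,E], logical=[C,D,E,A,B]
After op 7 (rotate(-3)): offset=4, physical=[A,B,C,D,E], logical=[E,A,B,C,D]
After op 8 (replace(1, 'g')): offset=4, physical=[g,B,C,D,E], logical=[E,g,B,C,D]
After op 9 (rotate(-3)): offset=1, physical=[g,B,C,D,E], logical=[B,C,D,E,g]

Answer: g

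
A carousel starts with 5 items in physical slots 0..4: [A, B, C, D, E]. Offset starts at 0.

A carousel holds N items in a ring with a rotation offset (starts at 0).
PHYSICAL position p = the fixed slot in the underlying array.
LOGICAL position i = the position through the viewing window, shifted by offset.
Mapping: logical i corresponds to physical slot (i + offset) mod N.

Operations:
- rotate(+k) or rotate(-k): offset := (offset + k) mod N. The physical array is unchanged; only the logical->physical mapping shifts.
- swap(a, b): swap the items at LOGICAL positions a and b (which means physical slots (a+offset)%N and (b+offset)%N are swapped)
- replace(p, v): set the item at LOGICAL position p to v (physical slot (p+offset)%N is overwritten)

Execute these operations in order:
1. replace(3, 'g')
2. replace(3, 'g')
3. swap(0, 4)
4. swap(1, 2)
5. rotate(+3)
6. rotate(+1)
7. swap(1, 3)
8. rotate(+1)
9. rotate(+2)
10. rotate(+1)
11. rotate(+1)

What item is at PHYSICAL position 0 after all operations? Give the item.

Answer: B

Derivation:
After op 1 (replace(3, 'g')): offset=0, physical=[A,B,C,g,E], logical=[A,B,C,g,E]
After op 2 (replace(3, 'g')): offset=0, physical=[A,B,C,g,E], logical=[A,B,C,g,E]
After op 3 (swap(0, 4)): offset=0, physical=[E,B,C,g,A], logical=[E,B,C,g,A]
After op 4 (swap(1, 2)): offset=0, physical=[E,C,B,g,A], logical=[E,C,B,g,A]
After op 5 (rotate(+3)): offset=3, physical=[E,C,B,g,A], logical=[g,A,E,C,B]
After op 6 (rotate(+1)): offset=4, physical=[E,C,B,g,A], logical=[A,E,C,B,g]
After op 7 (swap(1, 3)): offset=4, physical=[B,C,E,g,A], logical=[A,B,C,E,g]
After op 8 (rotate(+1)): offset=0, physical=[B,C,E,g,A], logical=[B,C,E,g,A]
After op 9 (rotate(+2)): offset=2, physical=[B,C,E,g,A], logical=[E,g,A,B,C]
After op 10 (rotate(+1)): offset=3, physical=[B,C,E,g,A], logical=[g,A,B,C,E]
After op 11 (rotate(+1)): offset=4, physical=[B,C,E,g,A], logical=[A,B,C,E,g]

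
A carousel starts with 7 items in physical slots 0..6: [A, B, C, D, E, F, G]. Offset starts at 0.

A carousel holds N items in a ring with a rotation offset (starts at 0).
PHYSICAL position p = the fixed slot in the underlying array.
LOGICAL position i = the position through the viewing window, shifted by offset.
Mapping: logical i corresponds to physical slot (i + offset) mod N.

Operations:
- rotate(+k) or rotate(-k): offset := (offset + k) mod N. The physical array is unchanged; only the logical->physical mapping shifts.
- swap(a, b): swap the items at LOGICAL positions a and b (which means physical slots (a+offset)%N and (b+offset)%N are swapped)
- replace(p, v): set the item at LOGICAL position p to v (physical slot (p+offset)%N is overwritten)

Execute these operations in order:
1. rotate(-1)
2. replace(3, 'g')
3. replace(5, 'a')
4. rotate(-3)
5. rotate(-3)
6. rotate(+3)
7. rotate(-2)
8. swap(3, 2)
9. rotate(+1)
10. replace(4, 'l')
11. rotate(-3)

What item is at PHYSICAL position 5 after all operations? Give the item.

Answer: F

Derivation:
After op 1 (rotate(-1)): offset=6, physical=[A,B,C,D,E,F,G], logical=[G,A,B,C,D,E,F]
After op 2 (replace(3, 'g')): offset=6, physical=[A,B,g,D,E,F,G], logical=[G,A,B,g,D,E,F]
After op 3 (replace(5, 'a')): offset=6, physical=[A,B,g,D,a,F,G], logical=[G,A,B,g,D,a,F]
After op 4 (rotate(-3)): offset=3, physical=[A,B,g,D,a,F,G], logical=[D,a,F,G,A,B,g]
After op 5 (rotate(-3)): offset=0, physical=[A,B,g,D,a,F,G], logical=[A,B,g,D,a,F,G]
After op 6 (rotate(+3)): offset=3, physical=[A,B,g,D,a,F,G], logical=[D,a,F,G,A,B,g]
After op 7 (rotate(-2)): offset=1, physical=[A,B,g,D,a,F,G], logical=[B,g,D,a,F,G,A]
After op 8 (swap(3, 2)): offset=1, physical=[A,B,g,a,D,F,G], logical=[B,g,a,D,F,G,A]
After op 9 (rotate(+1)): offset=2, physical=[A,B,g,a,D,F,G], logical=[g,a,D,F,G,A,B]
After op 10 (replace(4, 'l')): offset=2, physical=[A,B,g,a,D,F,l], logical=[g,a,D,F,l,A,B]
After op 11 (rotate(-3)): offset=6, physical=[A,B,g,a,D,F,l], logical=[l,A,B,g,a,D,F]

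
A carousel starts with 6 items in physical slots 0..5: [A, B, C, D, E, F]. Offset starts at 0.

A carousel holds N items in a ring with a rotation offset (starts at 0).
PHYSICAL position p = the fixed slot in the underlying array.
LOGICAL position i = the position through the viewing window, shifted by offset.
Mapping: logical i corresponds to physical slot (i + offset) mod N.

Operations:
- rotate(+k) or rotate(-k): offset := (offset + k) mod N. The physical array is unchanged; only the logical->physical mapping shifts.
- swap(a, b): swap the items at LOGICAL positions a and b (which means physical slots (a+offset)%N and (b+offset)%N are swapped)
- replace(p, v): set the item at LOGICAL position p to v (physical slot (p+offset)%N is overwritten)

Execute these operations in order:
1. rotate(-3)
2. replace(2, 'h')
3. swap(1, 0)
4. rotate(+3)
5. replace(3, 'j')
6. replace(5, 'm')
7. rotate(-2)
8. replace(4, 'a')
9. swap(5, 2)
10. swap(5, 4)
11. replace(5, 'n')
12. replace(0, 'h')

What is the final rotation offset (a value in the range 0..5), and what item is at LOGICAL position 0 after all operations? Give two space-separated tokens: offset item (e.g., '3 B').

Answer: 4 h

Derivation:
After op 1 (rotate(-3)): offset=3, physical=[A,B,C,D,E,F], logical=[D,E,F,A,B,C]
After op 2 (replace(2, 'h')): offset=3, physical=[A,B,C,D,E,h], logical=[D,E,h,A,B,C]
After op 3 (swap(1, 0)): offset=3, physical=[A,B,C,E,D,h], logical=[E,D,h,A,B,C]
After op 4 (rotate(+3)): offset=0, physical=[A,B,C,E,D,h], logical=[A,B,C,E,D,h]
After op 5 (replace(3, 'j')): offset=0, physical=[A,B,C,j,D,h], logical=[A,B,C,j,D,h]
After op 6 (replace(5, 'm')): offset=0, physical=[A,B,C,j,D,m], logical=[A,B,C,j,D,m]
After op 7 (rotate(-2)): offset=4, physical=[A,B,C,j,D,m], logical=[D,m,A,B,C,j]
After op 8 (replace(4, 'a')): offset=4, physical=[A,B,a,j,D,m], logical=[D,m,A,B,a,j]
After op 9 (swap(5, 2)): offset=4, physical=[j,B,a,A,D,m], logical=[D,m,j,B,a,A]
After op 10 (swap(5, 4)): offset=4, physical=[j,B,A,a,D,m], logical=[D,m,j,B,A,a]
After op 11 (replace(5, 'n')): offset=4, physical=[j,B,A,n,D,m], logical=[D,m,j,B,A,n]
After op 12 (replace(0, 'h')): offset=4, physical=[j,B,A,n,h,m], logical=[h,m,j,B,A,n]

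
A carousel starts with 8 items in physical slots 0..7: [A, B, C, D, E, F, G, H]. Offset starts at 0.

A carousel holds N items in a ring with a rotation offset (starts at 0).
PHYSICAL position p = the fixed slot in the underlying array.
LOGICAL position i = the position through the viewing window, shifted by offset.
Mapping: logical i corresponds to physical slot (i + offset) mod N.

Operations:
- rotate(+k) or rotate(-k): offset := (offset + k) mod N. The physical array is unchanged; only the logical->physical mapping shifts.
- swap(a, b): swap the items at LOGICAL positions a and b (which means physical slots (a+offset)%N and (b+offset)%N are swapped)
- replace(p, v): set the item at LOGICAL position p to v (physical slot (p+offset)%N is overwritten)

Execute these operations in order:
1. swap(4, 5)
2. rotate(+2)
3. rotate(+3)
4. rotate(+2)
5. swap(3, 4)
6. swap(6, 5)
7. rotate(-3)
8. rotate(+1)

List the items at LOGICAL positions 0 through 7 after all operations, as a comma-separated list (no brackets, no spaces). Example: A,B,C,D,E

Answer: F,G,H,A,B,D,C,E

Derivation:
After op 1 (swap(4, 5)): offset=0, physical=[A,B,C,D,F,E,G,H], logical=[A,B,C,D,F,E,G,H]
After op 2 (rotate(+2)): offset=2, physical=[A,B,C,D,F,E,G,H], logical=[C,D,F,E,G,H,A,B]
After op 3 (rotate(+3)): offset=5, physical=[A,B,C,D,F,E,G,H], logical=[E,G,H,A,B,C,D,F]
After op 4 (rotate(+2)): offset=7, physical=[A,B,C,D,F,E,G,H], logical=[H,A,B,C,D,F,E,G]
After op 5 (swap(3, 4)): offset=7, physical=[A,B,D,C,F,E,G,H], logical=[H,A,B,D,C,F,E,G]
After op 6 (swap(6, 5)): offset=7, physical=[A,B,D,C,E,F,G,H], logical=[H,A,B,D,C,E,F,G]
After op 7 (rotate(-3)): offset=4, physical=[A,B,D,C,E,F,G,H], logical=[E,F,G,H,A,B,D,C]
After op 8 (rotate(+1)): offset=5, physical=[A,B,D,C,E,F,G,H], logical=[F,G,H,A,B,D,C,E]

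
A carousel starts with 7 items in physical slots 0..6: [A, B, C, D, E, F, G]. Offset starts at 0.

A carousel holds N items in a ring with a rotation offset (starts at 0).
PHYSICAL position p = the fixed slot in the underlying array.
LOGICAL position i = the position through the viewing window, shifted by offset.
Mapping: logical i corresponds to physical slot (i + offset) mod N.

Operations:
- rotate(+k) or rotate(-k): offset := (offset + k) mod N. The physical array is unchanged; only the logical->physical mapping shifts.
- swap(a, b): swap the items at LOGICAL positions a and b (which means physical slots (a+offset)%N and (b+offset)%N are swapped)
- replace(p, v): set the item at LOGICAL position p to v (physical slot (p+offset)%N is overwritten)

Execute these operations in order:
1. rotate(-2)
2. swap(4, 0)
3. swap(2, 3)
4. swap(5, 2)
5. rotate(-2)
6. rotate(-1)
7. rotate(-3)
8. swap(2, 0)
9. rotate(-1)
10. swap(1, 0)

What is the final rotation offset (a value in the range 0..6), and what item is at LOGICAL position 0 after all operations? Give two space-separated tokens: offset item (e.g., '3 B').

Answer: 5 A

Derivation:
After op 1 (rotate(-2)): offset=5, physical=[A,B,C,D,E,F,G], logical=[F,G,A,B,C,D,E]
After op 2 (swap(4, 0)): offset=5, physical=[A,B,F,D,E,C,G], logical=[C,G,A,B,F,D,E]
After op 3 (swap(2, 3)): offset=5, physical=[B,A,F,D,E,C,G], logical=[C,G,B,A,F,D,E]
After op 4 (swap(5, 2)): offset=5, physical=[D,A,F,B,E,C,G], logical=[C,G,D,A,F,B,E]
After op 5 (rotate(-2)): offset=3, physical=[D,A,F,B,E,C,G], logical=[B,E,C,G,D,A,F]
After op 6 (rotate(-1)): offset=2, physical=[D,A,F,B,E,C,G], logical=[F,B,E,C,G,D,A]
After op 7 (rotate(-3)): offset=6, physical=[D,A,F,B,E,C,G], logical=[G,D,A,F,B,E,C]
After op 8 (swap(2, 0)): offset=6, physical=[D,G,F,B,E,C,A], logical=[A,D,G,F,B,E,C]
After op 9 (rotate(-1)): offset=5, physical=[D,G,F,B,E,C,A], logical=[C,A,D,G,F,B,E]
After op 10 (swap(1, 0)): offset=5, physical=[D,G,F,B,E,A,C], logical=[A,C,D,G,F,B,E]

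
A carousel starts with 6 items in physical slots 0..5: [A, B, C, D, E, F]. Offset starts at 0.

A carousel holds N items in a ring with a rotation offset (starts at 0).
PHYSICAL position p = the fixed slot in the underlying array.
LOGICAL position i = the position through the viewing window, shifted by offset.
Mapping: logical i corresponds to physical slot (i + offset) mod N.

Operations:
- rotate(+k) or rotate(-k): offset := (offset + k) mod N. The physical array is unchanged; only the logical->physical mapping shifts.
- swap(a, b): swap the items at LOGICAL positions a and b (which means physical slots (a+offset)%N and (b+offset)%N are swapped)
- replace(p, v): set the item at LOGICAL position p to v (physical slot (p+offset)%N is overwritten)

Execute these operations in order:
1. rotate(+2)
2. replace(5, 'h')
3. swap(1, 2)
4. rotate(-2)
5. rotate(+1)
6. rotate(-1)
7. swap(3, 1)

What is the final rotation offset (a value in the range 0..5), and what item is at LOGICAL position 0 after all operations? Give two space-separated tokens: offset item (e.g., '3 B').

After op 1 (rotate(+2)): offset=2, physical=[A,B,C,D,E,F], logical=[C,D,E,F,A,B]
After op 2 (replace(5, 'h')): offset=2, physical=[A,h,C,D,E,F], logical=[C,D,E,F,A,h]
After op 3 (swap(1, 2)): offset=2, physical=[A,h,C,E,D,F], logical=[C,E,D,F,A,h]
After op 4 (rotate(-2)): offset=0, physical=[A,h,C,E,D,F], logical=[A,h,C,E,D,F]
After op 5 (rotate(+1)): offset=1, physical=[A,h,C,E,D,F], logical=[h,C,E,D,F,A]
After op 6 (rotate(-1)): offset=0, physical=[A,h,C,E,D,F], logical=[A,h,C,E,D,F]
After op 7 (swap(3, 1)): offset=0, physical=[A,E,C,h,D,F], logical=[A,E,C,h,D,F]

Answer: 0 A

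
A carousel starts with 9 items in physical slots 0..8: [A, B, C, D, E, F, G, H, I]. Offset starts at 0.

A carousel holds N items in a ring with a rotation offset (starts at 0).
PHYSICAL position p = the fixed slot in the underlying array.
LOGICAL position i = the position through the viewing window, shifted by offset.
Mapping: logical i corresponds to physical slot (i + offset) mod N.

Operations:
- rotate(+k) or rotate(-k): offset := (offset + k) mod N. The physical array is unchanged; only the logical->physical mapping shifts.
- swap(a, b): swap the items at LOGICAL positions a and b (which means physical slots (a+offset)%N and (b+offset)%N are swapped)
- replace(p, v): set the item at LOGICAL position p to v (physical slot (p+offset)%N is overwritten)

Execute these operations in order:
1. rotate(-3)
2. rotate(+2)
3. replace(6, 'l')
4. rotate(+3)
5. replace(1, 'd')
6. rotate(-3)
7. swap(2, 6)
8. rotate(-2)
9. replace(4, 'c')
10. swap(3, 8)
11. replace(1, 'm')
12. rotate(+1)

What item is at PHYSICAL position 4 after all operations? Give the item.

After op 1 (rotate(-3)): offset=6, physical=[A,B,C,D,E,F,G,H,I], logical=[G,H,I,A,B,C,D,E,F]
After op 2 (rotate(+2)): offset=8, physical=[A,B,C,D,E,F,G,H,I], logical=[I,A,B,C,D,E,F,G,H]
After op 3 (replace(6, 'l')): offset=8, physical=[A,B,C,D,E,l,G,H,I], logical=[I,A,B,C,D,E,l,G,H]
After op 4 (rotate(+3)): offset=2, physical=[A,B,C,D,E,l,G,H,I], logical=[C,D,E,l,G,H,I,A,B]
After op 5 (replace(1, 'd')): offset=2, physical=[A,B,C,d,E,l,G,H,I], logical=[C,d,E,l,G,H,I,A,B]
After op 6 (rotate(-3)): offset=8, physical=[A,B,C,d,E,l,G,H,I], logical=[I,A,B,C,d,E,l,G,H]
After op 7 (swap(2, 6)): offset=8, physical=[A,l,C,d,E,B,G,H,I], logical=[I,A,l,C,d,E,B,G,H]
After op 8 (rotate(-2)): offset=6, physical=[A,l,C,d,E,B,G,H,I], logical=[G,H,I,A,l,C,d,E,B]
After op 9 (replace(4, 'c')): offset=6, physical=[A,c,C,d,E,B,G,H,I], logical=[G,H,I,A,c,C,d,E,B]
After op 10 (swap(3, 8)): offset=6, physical=[B,c,C,d,E,A,G,H,I], logical=[G,H,I,B,c,C,d,E,A]
After op 11 (replace(1, 'm')): offset=6, physical=[B,c,C,d,E,A,G,m,I], logical=[G,m,I,B,c,C,d,E,A]
After op 12 (rotate(+1)): offset=7, physical=[B,c,C,d,E,A,G,m,I], logical=[m,I,B,c,C,d,E,A,G]

Answer: E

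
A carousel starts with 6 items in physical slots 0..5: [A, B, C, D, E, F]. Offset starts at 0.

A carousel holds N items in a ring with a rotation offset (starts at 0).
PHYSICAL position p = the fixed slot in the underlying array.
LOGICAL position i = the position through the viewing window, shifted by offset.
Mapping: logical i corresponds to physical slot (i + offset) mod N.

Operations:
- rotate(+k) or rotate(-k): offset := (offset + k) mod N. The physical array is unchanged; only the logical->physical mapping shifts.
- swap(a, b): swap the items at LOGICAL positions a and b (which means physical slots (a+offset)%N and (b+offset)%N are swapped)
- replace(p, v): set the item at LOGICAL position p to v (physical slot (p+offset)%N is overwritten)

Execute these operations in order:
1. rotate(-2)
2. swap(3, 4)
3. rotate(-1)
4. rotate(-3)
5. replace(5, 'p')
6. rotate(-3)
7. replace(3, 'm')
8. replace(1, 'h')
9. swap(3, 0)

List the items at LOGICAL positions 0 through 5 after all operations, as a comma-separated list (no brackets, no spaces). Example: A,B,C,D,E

Answer: m,h,p,D,C,B

Derivation:
After op 1 (rotate(-2)): offset=4, physical=[A,B,C,D,E,F], logical=[E,F,A,B,C,D]
After op 2 (swap(3, 4)): offset=4, physical=[A,C,B,D,E,F], logical=[E,F,A,C,B,D]
After op 3 (rotate(-1)): offset=3, physical=[A,C,B,D,E,F], logical=[D,E,F,A,C,B]
After op 4 (rotate(-3)): offset=0, physical=[A,C,B,D,E,F], logical=[A,C,B,D,E,F]
After op 5 (replace(5, 'p')): offset=0, physical=[A,C,B,D,E,p], logical=[A,C,B,D,E,p]
After op 6 (rotate(-3)): offset=3, physical=[A,C,B,D,E,p], logical=[D,E,p,A,C,B]
After op 7 (replace(3, 'm')): offset=3, physical=[m,C,B,D,E,p], logical=[D,E,p,m,C,B]
After op 8 (replace(1, 'h')): offset=3, physical=[m,C,B,D,h,p], logical=[D,h,p,m,C,B]
After op 9 (swap(3, 0)): offset=3, physical=[D,C,B,m,h,p], logical=[m,h,p,D,C,B]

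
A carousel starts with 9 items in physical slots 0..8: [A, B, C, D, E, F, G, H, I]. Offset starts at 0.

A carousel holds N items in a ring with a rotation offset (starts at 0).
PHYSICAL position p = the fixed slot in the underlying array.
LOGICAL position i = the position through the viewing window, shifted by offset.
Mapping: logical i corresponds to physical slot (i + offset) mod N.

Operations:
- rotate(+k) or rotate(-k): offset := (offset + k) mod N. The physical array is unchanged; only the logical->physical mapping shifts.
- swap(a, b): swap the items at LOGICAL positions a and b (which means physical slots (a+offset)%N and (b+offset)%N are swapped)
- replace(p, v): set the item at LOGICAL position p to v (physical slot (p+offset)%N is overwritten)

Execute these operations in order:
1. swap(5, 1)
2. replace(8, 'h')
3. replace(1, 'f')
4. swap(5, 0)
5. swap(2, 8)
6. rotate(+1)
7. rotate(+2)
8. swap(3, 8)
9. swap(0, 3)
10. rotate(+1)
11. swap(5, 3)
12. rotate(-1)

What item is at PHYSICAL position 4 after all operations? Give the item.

After op 1 (swap(5, 1)): offset=0, physical=[A,F,C,D,E,B,G,H,I], logical=[A,F,C,D,E,B,G,H,I]
After op 2 (replace(8, 'h')): offset=0, physical=[A,F,C,D,E,B,G,H,h], logical=[A,F,C,D,E,B,G,H,h]
After op 3 (replace(1, 'f')): offset=0, physical=[A,f,C,D,E,B,G,H,h], logical=[A,f,C,D,E,B,G,H,h]
After op 4 (swap(5, 0)): offset=0, physical=[B,f,C,D,E,A,G,H,h], logical=[B,f,C,D,E,A,G,H,h]
After op 5 (swap(2, 8)): offset=0, physical=[B,f,h,D,E,A,G,H,C], logical=[B,f,h,D,E,A,G,H,C]
After op 6 (rotate(+1)): offset=1, physical=[B,f,h,D,E,A,G,H,C], logical=[f,h,D,E,A,G,H,C,B]
After op 7 (rotate(+2)): offset=3, physical=[B,f,h,D,E,A,G,H,C], logical=[D,E,A,G,H,C,B,f,h]
After op 8 (swap(3, 8)): offset=3, physical=[B,f,G,D,E,A,h,H,C], logical=[D,E,A,h,H,C,B,f,G]
After op 9 (swap(0, 3)): offset=3, physical=[B,f,G,h,E,A,D,H,C], logical=[h,E,A,D,H,C,B,f,G]
After op 10 (rotate(+1)): offset=4, physical=[B,f,G,h,E,A,D,H,C], logical=[E,A,D,H,C,B,f,G,h]
After op 11 (swap(5, 3)): offset=4, physical=[H,f,G,h,E,A,D,B,C], logical=[E,A,D,B,C,H,f,G,h]
After op 12 (rotate(-1)): offset=3, physical=[H,f,G,h,E,A,D,B,C], logical=[h,E,A,D,B,C,H,f,G]

Answer: E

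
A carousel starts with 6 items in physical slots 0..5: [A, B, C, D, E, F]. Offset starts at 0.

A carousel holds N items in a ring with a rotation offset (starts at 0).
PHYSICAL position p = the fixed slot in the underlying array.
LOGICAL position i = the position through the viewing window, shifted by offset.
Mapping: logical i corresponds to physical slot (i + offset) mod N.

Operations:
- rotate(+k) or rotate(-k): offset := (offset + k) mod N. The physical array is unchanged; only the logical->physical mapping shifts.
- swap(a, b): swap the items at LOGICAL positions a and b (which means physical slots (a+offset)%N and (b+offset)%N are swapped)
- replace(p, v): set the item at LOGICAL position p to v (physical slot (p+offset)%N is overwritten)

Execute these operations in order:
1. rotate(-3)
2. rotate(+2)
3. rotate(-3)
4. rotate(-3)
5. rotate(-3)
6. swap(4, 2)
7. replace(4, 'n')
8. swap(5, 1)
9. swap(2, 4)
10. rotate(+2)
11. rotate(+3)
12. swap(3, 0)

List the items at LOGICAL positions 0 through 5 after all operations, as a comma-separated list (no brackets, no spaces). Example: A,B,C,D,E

After op 1 (rotate(-3)): offset=3, physical=[A,B,C,D,E,F], logical=[D,E,F,A,B,C]
After op 2 (rotate(+2)): offset=5, physical=[A,B,C,D,E,F], logical=[F,A,B,C,D,E]
After op 3 (rotate(-3)): offset=2, physical=[A,B,C,D,E,F], logical=[C,D,E,F,A,B]
After op 4 (rotate(-3)): offset=5, physical=[A,B,C,D,E,F], logical=[F,A,B,C,D,E]
After op 5 (rotate(-3)): offset=2, physical=[A,B,C,D,E,F], logical=[C,D,E,F,A,B]
After op 6 (swap(4, 2)): offset=2, physical=[E,B,C,D,A,F], logical=[C,D,A,F,E,B]
After op 7 (replace(4, 'n')): offset=2, physical=[n,B,C,D,A,F], logical=[C,D,A,F,n,B]
After op 8 (swap(5, 1)): offset=2, physical=[n,D,C,B,A,F], logical=[C,B,A,F,n,D]
After op 9 (swap(2, 4)): offset=2, physical=[A,D,C,B,n,F], logical=[C,B,n,F,A,D]
After op 10 (rotate(+2)): offset=4, physical=[A,D,C,B,n,F], logical=[n,F,A,D,C,B]
After op 11 (rotate(+3)): offset=1, physical=[A,D,C,B,n,F], logical=[D,C,B,n,F,A]
After op 12 (swap(3, 0)): offset=1, physical=[A,n,C,B,D,F], logical=[n,C,B,D,F,A]

Answer: n,C,B,D,F,A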